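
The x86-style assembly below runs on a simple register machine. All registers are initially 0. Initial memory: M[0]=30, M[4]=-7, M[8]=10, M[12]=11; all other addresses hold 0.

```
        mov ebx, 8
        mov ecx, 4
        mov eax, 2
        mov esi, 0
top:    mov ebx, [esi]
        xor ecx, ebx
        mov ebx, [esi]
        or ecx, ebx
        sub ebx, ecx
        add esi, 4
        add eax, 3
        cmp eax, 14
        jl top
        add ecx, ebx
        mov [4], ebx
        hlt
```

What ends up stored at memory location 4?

ebx=8
ecx=4
eax=2
esi=0
ebx=M[0]=30
ecx=4^30=26
ebx=M[0]=30
ecx=26|30=30
ebx=30-30=0
esi=0+4=4
eax=2+3=5
cmp eax, 14  (cmp 5,14)
jl top: taken
ebx=M[4]=-7
ecx=30^(-7)=-25
ebx=M[4]=-7
ecx=(-25)|(-7)=-1
ebx=(-7)-(-1)=-6
esi=4+4=8
eax=5+3=8
cmp eax, 14  (cmp 8,14)
jl top: taken
ebx=M[8]=10
ecx=(-1)^10=-11
ebx=M[8]=10
ecx=(-11)|10=-1
ebx=10-(-1)=11
esi=8+4=12
eax=8+3=11
cmp eax, 14  (cmp 11,14)
jl top: taken
ebx=M[12]=11
ecx=(-1)^11=-12
ebx=M[12]=11
ecx=(-12)|11=-1
ebx=11-(-1)=12
esi=12+4=16
eax=11+3=14
cmp eax, 14  (cmp 14,14)
jl top: not taken
ecx=(-1)+12=11
mov [4], ebx → M[4]=12
halt.

12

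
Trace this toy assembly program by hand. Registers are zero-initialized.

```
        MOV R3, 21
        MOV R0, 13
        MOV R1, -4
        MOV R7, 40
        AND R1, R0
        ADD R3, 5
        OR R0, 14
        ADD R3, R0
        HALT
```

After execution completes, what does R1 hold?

12

MOV R3, 21 → R3=21
MOV R0, 13 → R0=13
MOV R1, -4 → R1=-4
MOV R7, 40 → R7=40
AND R1, R0 → R1=(-4)&13=12
ADD R3, 5 → R3=21+5=26
OR R0, 14 → R0=13|14=15
ADD R3, R0 → R3=26+15=41
halt.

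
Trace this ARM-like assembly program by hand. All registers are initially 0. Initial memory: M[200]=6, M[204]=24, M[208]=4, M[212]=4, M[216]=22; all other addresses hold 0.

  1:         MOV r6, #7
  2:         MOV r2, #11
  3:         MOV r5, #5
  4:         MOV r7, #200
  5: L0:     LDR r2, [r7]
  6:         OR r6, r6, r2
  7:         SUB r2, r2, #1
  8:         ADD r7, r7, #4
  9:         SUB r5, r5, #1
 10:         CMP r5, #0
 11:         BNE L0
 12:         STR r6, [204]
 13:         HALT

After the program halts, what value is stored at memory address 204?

31

r6=7
r2=11
r5=5
r7=200
r2=M[200]=6
r6=7|6=7
r2=6-1=5
r7=200+4=204
r5=5-1=4
CMP r5, #0  (cmp 4,0)
BNE L0: taken
r2=M[204]=24
r6=7|24=31
r2=24-1=23
r7=204+4=208
r5=4-1=3
CMP r5, #0  (cmp 3,0)
BNE L0: taken
r2=M[208]=4
r6=31|4=31
r2=4-1=3
r7=208+4=212
r5=3-1=2
CMP r5, #0  (cmp 2,0)
BNE L0: taken
r2=M[212]=4
r6=31|4=31
r2=4-1=3
r7=212+4=216
r5=2-1=1
CMP r5, #0  (cmp 1,0)
BNE L0: taken
r2=M[216]=22
r6=31|22=31
r2=22-1=21
r7=216+4=220
r5=1-1=0
CMP r5, #0  (cmp 0,0)
BNE L0: not taken
STR r6, [204] → M[204]=31
halt.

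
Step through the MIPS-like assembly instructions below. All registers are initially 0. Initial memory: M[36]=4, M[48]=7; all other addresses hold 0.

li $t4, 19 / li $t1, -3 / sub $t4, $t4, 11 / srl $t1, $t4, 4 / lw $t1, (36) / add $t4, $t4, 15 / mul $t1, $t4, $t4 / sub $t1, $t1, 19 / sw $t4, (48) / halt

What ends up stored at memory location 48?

23

$t4=19
$t1=-3
$t4=19-11=8
$t1=8>>4=0
$t1=M[36]=4
$t4=8+15=23
$t1=23*23=529
$t1=529-19=510
sw $t4, (48) → M[48]=23
halt.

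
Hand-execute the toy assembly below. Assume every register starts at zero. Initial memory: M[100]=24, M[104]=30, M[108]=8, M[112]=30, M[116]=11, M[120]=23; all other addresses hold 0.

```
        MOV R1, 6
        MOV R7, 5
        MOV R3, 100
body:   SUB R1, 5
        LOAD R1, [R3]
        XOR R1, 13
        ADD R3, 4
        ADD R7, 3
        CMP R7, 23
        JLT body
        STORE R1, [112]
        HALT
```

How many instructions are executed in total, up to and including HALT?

after MOV R1, 6: R1=6
after MOV R7, 5: R7=5
after MOV R3, 100: R3=100
after SUB R1, 5: R1=6-5=1
after LOAD R1, [R3]: R1=M[100]=24
after XOR R1, 13: R1=24^13=21
after ADD R3, 4: R3=100+4=104
after ADD R7, 3: R7=5+3=8
CMP R7, 23  (cmp 8,23)
JLT body: taken
after SUB R1, 5: R1=21-5=16
after LOAD R1, [R3]: R1=M[104]=30
after XOR R1, 13: R1=30^13=19
after ADD R3, 4: R3=104+4=108
after ADD R7, 3: R7=8+3=11
CMP R7, 23  (cmp 11,23)
JLT body: taken
after SUB R1, 5: R1=19-5=14
after LOAD R1, [R3]: R1=M[108]=8
after XOR R1, 13: R1=8^13=5
after ADD R3, 4: R3=108+4=112
after ADD R7, 3: R7=11+3=14
CMP R7, 23  (cmp 14,23)
JLT body: taken
after SUB R1, 5: R1=5-5=0
after LOAD R1, [R3]: R1=M[112]=30
after XOR R1, 13: R1=30^13=19
after ADD R3, 4: R3=112+4=116
after ADD R7, 3: R7=14+3=17
CMP R7, 23  (cmp 17,23)
JLT body: taken
after SUB R1, 5: R1=19-5=14
after LOAD R1, [R3]: R1=M[116]=11
after XOR R1, 13: R1=11^13=6
after ADD R3, 4: R3=116+4=120
after ADD R7, 3: R7=17+3=20
CMP R7, 23  (cmp 20,23)
JLT body: taken
after SUB R1, 5: R1=6-5=1
after LOAD R1, [R3]: R1=M[120]=23
after XOR R1, 13: R1=23^13=26
after ADD R3, 4: R3=120+4=124
after ADD R7, 3: R7=20+3=23
CMP R7, 23  (cmp 23,23)
JLT body: not taken
STORE R1, [112] → M[112]=26
halt.
Total executed instructions: 47.

47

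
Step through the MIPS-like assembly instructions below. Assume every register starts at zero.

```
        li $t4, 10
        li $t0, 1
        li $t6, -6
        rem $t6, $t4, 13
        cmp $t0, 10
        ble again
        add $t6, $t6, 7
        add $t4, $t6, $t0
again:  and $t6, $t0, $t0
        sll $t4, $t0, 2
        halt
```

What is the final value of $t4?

4

li $t4, 10 → $t4=10
li $t0, 1 → $t0=1
li $t6, -6 → $t6=-6
rem $t6, $t4, 13 → $t6=10%13=10
cmp $t0, 10  (cmp 1,10)
ble again: taken
and $t6, $t0, $t0 → $t6=1&1=1
sll $t4, $t0, 2 → $t4=1<<2=4
halt.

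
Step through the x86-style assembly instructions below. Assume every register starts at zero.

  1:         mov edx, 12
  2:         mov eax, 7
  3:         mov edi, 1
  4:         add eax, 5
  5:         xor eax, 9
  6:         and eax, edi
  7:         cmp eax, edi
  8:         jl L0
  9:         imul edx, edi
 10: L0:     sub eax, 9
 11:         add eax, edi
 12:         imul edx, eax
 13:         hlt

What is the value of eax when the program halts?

-7

edx=12
eax=7
edi=1
eax=7+5=12
eax=12^9=5
eax=5&1=1
cmp eax, edi  (cmp 1,1)
jl L0: not taken
edx=12*1=12
eax=1-9=-8
eax=(-8)+1=-7
edx=12*(-7)=-84
halt.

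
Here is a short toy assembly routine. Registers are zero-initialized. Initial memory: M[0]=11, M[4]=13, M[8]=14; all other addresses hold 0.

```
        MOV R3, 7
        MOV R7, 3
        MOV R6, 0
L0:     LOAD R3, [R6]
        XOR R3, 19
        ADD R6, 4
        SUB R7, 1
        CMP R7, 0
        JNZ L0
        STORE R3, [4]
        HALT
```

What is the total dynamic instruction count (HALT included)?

after MOV R3, 7: R3=7
after MOV R7, 3: R7=3
after MOV R6, 0: R6=0
after LOAD R3, [R6]: R3=M[0]=11
after XOR R3, 19: R3=11^19=24
after ADD R6, 4: R6=0+4=4
after SUB R7, 1: R7=3-1=2
CMP R7, 0  (cmp 2,0)
JNZ L0: taken
after LOAD R3, [R6]: R3=M[4]=13
after XOR R3, 19: R3=13^19=30
after ADD R6, 4: R6=4+4=8
after SUB R7, 1: R7=2-1=1
CMP R7, 0  (cmp 1,0)
JNZ L0: taken
after LOAD R3, [R6]: R3=M[8]=14
after XOR R3, 19: R3=14^19=29
after ADD R6, 4: R6=8+4=12
after SUB R7, 1: R7=1-1=0
CMP R7, 0  (cmp 0,0)
JNZ L0: not taken
STORE R3, [4] → M[4]=29
halt.
Total executed instructions: 23.

23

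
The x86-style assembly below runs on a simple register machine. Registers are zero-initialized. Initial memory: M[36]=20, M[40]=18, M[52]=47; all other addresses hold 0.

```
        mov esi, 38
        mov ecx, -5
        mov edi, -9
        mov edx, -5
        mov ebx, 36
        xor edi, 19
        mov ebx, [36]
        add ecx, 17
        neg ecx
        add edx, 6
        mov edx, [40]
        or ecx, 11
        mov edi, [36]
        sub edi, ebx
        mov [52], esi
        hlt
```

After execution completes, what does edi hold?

0

esi=38
ecx=-5
edi=-9
edx=-5
ebx=36
edi=(-9)^19=-28
ebx=M[36]=20
ecx=(-5)+17=12
ecx=-(12)=-12
edx=(-5)+6=1
edx=M[40]=18
ecx=(-12)|11=-1
edi=M[36]=20
edi=20-20=0
mov [52], esi → M[52]=38
halt.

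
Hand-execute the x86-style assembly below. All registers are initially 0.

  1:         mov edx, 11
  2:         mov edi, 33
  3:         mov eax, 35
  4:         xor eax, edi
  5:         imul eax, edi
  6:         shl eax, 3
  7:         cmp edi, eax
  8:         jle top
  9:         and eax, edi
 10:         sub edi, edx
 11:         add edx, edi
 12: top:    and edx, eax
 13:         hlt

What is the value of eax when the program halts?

528

edx=11
edi=33
eax=35
eax=35^33=2
eax=2*33=66
eax=66<<3=528
cmp edi, eax  (cmp 33,528)
jle top: taken
edx=11&528=0
halt.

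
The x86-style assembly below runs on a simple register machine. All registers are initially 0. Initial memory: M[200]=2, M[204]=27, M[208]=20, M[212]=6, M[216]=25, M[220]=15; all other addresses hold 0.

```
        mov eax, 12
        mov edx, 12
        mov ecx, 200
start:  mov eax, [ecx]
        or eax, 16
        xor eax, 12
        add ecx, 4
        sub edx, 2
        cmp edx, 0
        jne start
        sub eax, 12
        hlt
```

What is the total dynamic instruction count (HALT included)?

after mov eax, 12: eax=12
after mov edx, 12: edx=12
after mov ecx, 200: ecx=200
after mov eax, [ecx]: eax=M[200]=2
after or eax, 16: eax=2|16=18
after xor eax, 12: eax=18^12=30
after add ecx, 4: ecx=200+4=204
after sub edx, 2: edx=12-2=10
cmp edx, 0  (cmp 10,0)
jne start: taken
after mov eax, [ecx]: eax=M[204]=27
after or eax, 16: eax=27|16=27
after xor eax, 12: eax=27^12=23
after add ecx, 4: ecx=204+4=208
after sub edx, 2: edx=10-2=8
cmp edx, 0  (cmp 8,0)
jne start: taken
after mov eax, [ecx]: eax=M[208]=20
after or eax, 16: eax=20|16=20
after xor eax, 12: eax=20^12=24
after add ecx, 4: ecx=208+4=212
after sub edx, 2: edx=8-2=6
cmp edx, 0  (cmp 6,0)
jne start: taken
after mov eax, [ecx]: eax=M[212]=6
after or eax, 16: eax=6|16=22
after xor eax, 12: eax=22^12=26
after add ecx, 4: ecx=212+4=216
after sub edx, 2: edx=6-2=4
cmp edx, 0  (cmp 4,0)
jne start: taken
after mov eax, [ecx]: eax=M[216]=25
after or eax, 16: eax=25|16=25
after xor eax, 12: eax=25^12=21
after add ecx, 4: ecx=216+4=220
after sub edx, 2: edx=4-2=2
cmp edx, 0  (cmp 2,0)
jne start: taken
after mov eax, [ecx]: eax=M[220]=15
after or eax, 16: eax=15|16=31
after xor eax, 12: eax=31^12=19
after add ecx, 4: ecx=220+4=224
after sub edx, 2: edx=2-2=0
cmp edx, 0  (cmp 0,0)
jne start: not taken
after sub eax, 12: eax=19-12=7
halt.
Total executed instructions: 47.

47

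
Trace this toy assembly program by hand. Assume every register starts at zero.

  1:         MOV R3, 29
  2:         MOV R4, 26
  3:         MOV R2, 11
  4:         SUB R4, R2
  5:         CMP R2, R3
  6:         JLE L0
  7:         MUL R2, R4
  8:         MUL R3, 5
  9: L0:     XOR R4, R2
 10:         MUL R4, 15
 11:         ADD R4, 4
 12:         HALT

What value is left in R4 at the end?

64

after MOV R3, 29: R3=29
after MOV R4, 26: R4=26
after MOV R2, 11: R2=11
after SUB R4, R2: R4=26-11=15
CMP R2, R3  (cmp 11,29)
JLE L0: taken
after XOR R4, R2: R4=15^11=4
after MUL R4, 15: R4=4*15=60
after ADD R4, 4: R4=60+4=64
halt.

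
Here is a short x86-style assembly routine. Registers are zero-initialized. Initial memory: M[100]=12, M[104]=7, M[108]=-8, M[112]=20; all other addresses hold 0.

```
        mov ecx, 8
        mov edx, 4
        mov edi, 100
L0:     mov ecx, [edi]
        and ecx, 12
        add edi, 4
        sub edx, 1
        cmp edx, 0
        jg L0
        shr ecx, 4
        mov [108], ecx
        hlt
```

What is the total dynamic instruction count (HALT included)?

ecx=8
edx=4
edi=100
ecx=M[100]=12
ecx=12&12=12
edi=100+4=104
edx=4-1=3
cmp edx, 0  (cmp 3,0)
jg L0: taken
ecx=M[104]=7
ecx=7&12=4
edi=104+4=108
edx=3-1=2
cmp edx, 0  (cmp 2,0)
jg L0: taken
ecx=M[108]=-8
ecx=(-8)&12=8
edi=108+4=112
edx=2-1=1
cmp edx, 0  (cmp 1,0)
jg L0: taken
ecx=M[112]=20
ecx=20&12=4
edi=112+4=116
edx=1-1=0
cmp edx, 0  (cmp 0,0)
jg L0: not taken
ecx=4>>4=0
mov [108], ecx → M[108]=0
halt.
Total executed instructions: 30.

30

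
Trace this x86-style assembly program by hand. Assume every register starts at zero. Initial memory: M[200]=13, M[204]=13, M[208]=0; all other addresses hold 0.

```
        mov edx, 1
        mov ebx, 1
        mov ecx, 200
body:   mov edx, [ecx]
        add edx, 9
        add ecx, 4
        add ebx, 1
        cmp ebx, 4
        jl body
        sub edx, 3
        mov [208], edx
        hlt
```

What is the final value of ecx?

212

edx=1
ebx=1
ecx=200
edx=M[200]=13
edx=13+9=22
ecx=200+4=204
ebx=1+1=2
cmp ebx, 4  (cmp 2,4)
jl body: taken
edx=M[204]=13
edx=13+9=22
ecx=204+4=208
ebx=2+1=3
cmp ebx, 4  (cmp 3,4)
jl body: taken
edx=M[208]=0
edx=0+9=9
ecx=208+4=212
ebx=3+1=4
cmp ebx, 4  (cmp 4,4)
jl body: not taken
edx=9-3=6
mov [208], edx → M[208]=6
halt.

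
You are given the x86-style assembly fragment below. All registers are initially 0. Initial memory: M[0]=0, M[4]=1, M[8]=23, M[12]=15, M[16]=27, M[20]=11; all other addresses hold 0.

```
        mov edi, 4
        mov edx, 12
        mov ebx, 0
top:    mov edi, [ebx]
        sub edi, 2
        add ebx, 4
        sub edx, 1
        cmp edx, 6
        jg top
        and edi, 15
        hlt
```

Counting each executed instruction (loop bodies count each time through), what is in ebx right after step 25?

edi=4
edx=12
ebx=0
edi=M[0]=0
edi=0-2=-2
ebx=0+4=4
edx=12-1=11
cmp edx, 6  (cmp 11,6)
jg top: taken
edi=M[4]=1
edi=1-2=-1
ebx=4+4=8
edx=11-1=10
cmp edx, 6  (cmp 10,6)
jg top: taken
edi=M[8]=23
edi=23-2=21
ebx=8+4=12
edx=10-1=9
cmp edx, 6  (cmp 9,6)
jg top: taken
edi=M[12]=15
edi=15-2=13
ebx=12+4=16
edx=9-1=8
After step 25: ebx = 16.

16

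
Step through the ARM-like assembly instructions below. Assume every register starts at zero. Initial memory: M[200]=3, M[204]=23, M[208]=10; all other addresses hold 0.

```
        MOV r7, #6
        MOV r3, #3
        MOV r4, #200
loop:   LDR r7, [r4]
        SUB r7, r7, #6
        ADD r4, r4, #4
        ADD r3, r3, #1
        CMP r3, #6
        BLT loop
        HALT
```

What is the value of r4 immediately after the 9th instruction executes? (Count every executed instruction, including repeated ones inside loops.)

204

MOV r7, #6 → r7=6
MOV r3, #3 → r3=3
MOV r4, #200 → r4=200
LDR r7, [r4] → r7=M[200]=3
SUB r7, r7, #6 → r7=3-6=-3
ADD r4, r4, #4 → r4=200+4=204
ADD r3, r3, #1 → r3=3+1=4
CMP r3, #6  (cmp 4,6)
BLT loop: taken
After step 9: r4 = 204.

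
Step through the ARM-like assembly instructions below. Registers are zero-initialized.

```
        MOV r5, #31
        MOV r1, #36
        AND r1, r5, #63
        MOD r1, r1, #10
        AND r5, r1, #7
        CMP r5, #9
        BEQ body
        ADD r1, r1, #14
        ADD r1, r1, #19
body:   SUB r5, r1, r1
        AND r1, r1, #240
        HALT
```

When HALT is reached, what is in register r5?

0

r5=31
r1=36
r1=31&63=31
r1=31%10=1
r5=1&7=1
CMP r5, #9  (cmp 1,9)
BEQ body: not taken
r1=1+14=15
r1=15+19=34
r5=34-34=0
r1=34&240=32
halt.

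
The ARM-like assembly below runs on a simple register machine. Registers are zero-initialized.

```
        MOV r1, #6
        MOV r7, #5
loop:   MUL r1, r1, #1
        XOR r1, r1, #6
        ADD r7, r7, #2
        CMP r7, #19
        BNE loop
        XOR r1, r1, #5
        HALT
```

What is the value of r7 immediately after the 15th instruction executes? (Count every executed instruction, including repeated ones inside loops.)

11

r1=6
r7=5
r1=6*1=6
r1=6^6=0
r7=5+2=7
CMP r7, #19  (cmp 7,19)
BNE loop: taken
r1=0*1=0
r1=0^6=6
r7=7+2=9
CMP r7, #19  (cmp 9,19)
BNE loop: taken
r1=6*1=6
r1=6^6=0
r7=9+2=11
After step 15: r7 = 11.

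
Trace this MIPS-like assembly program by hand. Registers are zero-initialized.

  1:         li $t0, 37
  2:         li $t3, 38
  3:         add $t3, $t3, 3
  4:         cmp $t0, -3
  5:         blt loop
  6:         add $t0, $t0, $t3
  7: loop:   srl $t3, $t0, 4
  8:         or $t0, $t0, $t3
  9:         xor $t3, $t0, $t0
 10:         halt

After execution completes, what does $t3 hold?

after li $t0, 37: $t0=37
after li $t3, 38: $t3=38
after add $t3, $t3, 3: $t3=38+3=41
cmp $t0, -3  (cmp 37,-3)
blt loop: not taken
after add $t0, $t0, $t3: $t0=37+41=78
after srl $t3, $t0, 4: $t3=78>>4=4
after or $t0, $t0, $t3: $t0=78|4=78
after xor $t3, $t0, $t0: $t3=78^78=0
halt.

0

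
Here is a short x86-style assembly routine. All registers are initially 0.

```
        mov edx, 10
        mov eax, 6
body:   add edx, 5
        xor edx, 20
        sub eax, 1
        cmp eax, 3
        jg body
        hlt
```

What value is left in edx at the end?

after mov edx, 10: edx=10
after mov eax, 6: eax=6
after add edx, 5: edx=10+5=15
after xor edx, 20: edx=15^20=27
after sub eax, 1: eax=6-1=5
cmp eax, 3  (cmp 5,3)
jg body: taken
after add edx, 5: edx=27+5=32
after xor edx, 20: edx=32^20=52
after sub eax, 1: eax=5-1=4
cmp eax, 3  (cmp 4,3)
jg body: taken
after add edx, 5: edx=52+5=57
after xor edx, 20: edx=57^20=45
after sub eax, 1: eax=4-1=3
cmp eax, 3  (cmp 3,3)
jg body: not taken
halt.

45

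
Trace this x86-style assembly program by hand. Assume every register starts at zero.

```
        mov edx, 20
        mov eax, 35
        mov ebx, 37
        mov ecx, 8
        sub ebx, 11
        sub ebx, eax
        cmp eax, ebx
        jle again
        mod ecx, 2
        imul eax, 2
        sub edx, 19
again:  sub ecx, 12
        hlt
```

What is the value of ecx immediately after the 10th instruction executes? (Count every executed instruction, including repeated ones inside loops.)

edx=20
eax=35
ebx=37
ecx=8
ebx=37-11=26
ebx=26-35=-9
cmp eax, ebx  (cmp 35,-9)
jle again: not taken
ecx=8%2=0
eax=35*2=70
After step 10: ecx = 0.

0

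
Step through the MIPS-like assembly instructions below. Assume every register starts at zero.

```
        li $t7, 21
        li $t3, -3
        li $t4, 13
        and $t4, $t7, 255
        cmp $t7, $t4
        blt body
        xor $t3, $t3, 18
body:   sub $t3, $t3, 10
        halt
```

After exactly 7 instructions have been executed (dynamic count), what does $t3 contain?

-17

li $t7, 21 → $t7=21
li $t3, -3 → $t3=-3
li $t4, 13 → $t4=13
and $t4, $t7, 255 → $t4=21&255=21
cmp $t7, $t4  (cmp 21,21)
blt body: not taken
xor $t3, $t3, 18 → $t3=(-3)^18=-17
After step 7: $t3 = -17.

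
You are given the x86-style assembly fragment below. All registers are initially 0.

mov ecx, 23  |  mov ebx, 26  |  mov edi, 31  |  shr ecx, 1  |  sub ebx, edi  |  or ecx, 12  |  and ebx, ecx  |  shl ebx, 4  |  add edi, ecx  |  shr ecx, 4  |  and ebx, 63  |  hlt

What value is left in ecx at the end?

0

mov ecx, 23 → ecx=23
mov ebx, 26 → ebx=26
mov edi, 31 → edi=31
shr ecx, 1 → ecx=23>>1=11
sub ebx, edi → ebx=26-31=-5
or ecx, 12 → ecx=11|12=15
and ebx, ecx → ebx=(-5)&15=11
shl ebx, 4 → ebx=11<<4=176
add edi, ecx → edi=31+15=46
shr ecx, 4 → ecx=15>>4=0
and ebx, 63 → ebx=176&63=48
halt.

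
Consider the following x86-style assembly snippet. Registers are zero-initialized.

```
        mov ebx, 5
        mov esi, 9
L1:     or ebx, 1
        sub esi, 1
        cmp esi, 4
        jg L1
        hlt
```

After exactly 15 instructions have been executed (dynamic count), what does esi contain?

6

mov ebx, 5 → ebx=5
mov esi, 9 → esi=9
or ebx, 1 → ebx=5|1=5
sub esi, 1 → esi=9-1=8
cmp esi, 4  (cmp 8,4)
jg L1: taken
or ebx, 1 → ebx=5|1=5
sub esi, 1 → esi=8-1=7
cmp esi, 4  (cmp 7,4)
jg L1: taken
or ebx, 1 → ebx=5|1=5
sub esi, 1 → esi=7-1=6
cmp esi, 4  (cmp 6,4)
jg L1: taken
or ebx, 1 → ebx=5|1=5
After step 15: esi = 6.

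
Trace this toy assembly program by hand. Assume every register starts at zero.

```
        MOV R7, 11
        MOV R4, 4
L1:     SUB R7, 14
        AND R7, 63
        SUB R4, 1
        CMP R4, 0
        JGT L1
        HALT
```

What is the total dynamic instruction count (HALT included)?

R7=11
R4=4
R7=11-14=-3
R7=(-3)&63=61
R4=4-1=3
CMP R4, 0  (cmp 3,0)
JGT L1: taken
R7=61-14=47
R7=47&63=47
R4=3-1=2
CMP R4, 0  (cmp 2,0)
JGT L1: taken
R7=47-14=33
R7=33&63=33
R4=2-1=1
CMP R4, 0  (cmp 1,0)
JGT L1: taken
R7=33-14=19
R7=19&63=19
R4=1-1=0
CMP R4, 0  (cmp 0,0)
JGT L1: not taken
halt.
Total executed instructions: 23.

23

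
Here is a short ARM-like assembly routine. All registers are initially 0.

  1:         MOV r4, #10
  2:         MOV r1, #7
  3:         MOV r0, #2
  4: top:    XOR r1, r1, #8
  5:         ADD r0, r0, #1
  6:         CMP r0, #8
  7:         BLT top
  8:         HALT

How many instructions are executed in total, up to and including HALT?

28

r4=10
r1=7
r0=2
r1=7^8=15
r0=2+1=3
CMP r0, #8  (cmp 3,8)
BLT top: taken
r1=15^8=7
r0=3+1=4
CMP r0, #8  (cmp 4,8)
BLT top: taken
r1=7^8=15
r0=4+1=5
CMP r0, #8  (cmp 5,8)
BLT top: taken
r1=15^8=7
r0=5+1=6
CMP r0, #8  (cmp 6,8)
BLT top: taken
r1=7^8=15
r0=6+1=7
CMP r0, #8  (cmp 7,8)
BLT top: taken
r1=15^8=7
r0=7+1=8
CMP r0, #8  (cmp 8,8)
BLT top: not taken
halt.
Total executed instructions: 28.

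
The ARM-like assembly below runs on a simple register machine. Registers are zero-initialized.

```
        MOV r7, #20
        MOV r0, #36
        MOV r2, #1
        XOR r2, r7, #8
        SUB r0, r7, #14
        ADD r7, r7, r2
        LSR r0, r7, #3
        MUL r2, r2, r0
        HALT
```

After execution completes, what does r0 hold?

6

MOV r7, #20 → r7=20
MOV r0, #36 → r0=36
MOV r2, #1 → r2=1
XOR r2, r7, #8 → r2=20^8=28
SUB r0, r7, #14 → r0=20-14=6
ADD r7, r7, r2 → r7=20+28=48
LSR r0, r7, #3 → r0=48>>3=6
MUL r2, r2, r0 → r2=28*6=168
halt.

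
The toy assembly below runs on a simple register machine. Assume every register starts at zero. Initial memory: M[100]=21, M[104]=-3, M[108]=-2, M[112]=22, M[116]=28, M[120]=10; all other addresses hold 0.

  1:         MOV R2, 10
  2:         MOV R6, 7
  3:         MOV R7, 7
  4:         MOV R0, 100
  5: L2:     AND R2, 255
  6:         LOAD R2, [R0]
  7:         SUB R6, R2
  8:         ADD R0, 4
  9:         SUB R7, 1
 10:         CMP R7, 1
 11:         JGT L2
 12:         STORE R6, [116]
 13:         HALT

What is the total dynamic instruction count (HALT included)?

MOV R2, 10 → R2=10
MOV R6, 7 → R6=7
MOV R7, 7 → R7=7
MOV R0, 100 → R0=100
AND R2, 255 → R2=10&255=10
LOAD R2, [R0] → R2=M[100]=21
SUB R6, R2 → R6=7-21=-14
ADD R0, 4 → R0=100+4=104
SUB R7, 1 → R7=7-1=6
CMP R7, 1  (cmp 6,1)
JGT L2: taken
AND R2, 255 → R2=21&255=21
LOAD R2, [R0] → R2=M[104]=-3
SUB R6, R2 → R6=(-14)-(-3)=-11
ADD R0, 4 → R0=104+4=108
SUB R7, 1 → R7=6-1=5
CMP R7, 1  (cmp 5,1)
JGT L2: taken
AND R2, 255 → R2=(-3)&255=253
LOAD R2, [R0] → R2=M[108]=-2
SUB R6, R2 → R6=(-11)-(-2)=-9
ADD R0, 4 → R0=108+4=112
SUB R7, 1 → R7=5-1=4
CMP R7, 1  (cmp 4,1)
JGT L2: taken
AND R2, 255 → R2=(-2)&255=254
LOAD R2, [R0] → R2=M[112]=22
SUB R6, R2 → R6=(-9)-22=-31
ADD R0, 4 → R0=112+4=116
SUB R7, 1 → R7=4-1=3
CMP R7, 1  (cmp 3,1)
JGT L2: taken
AND R2, 255 → R2=22&255=22
LOAD R2, [R0] → R2=M[116]=28
SUB R6, R2 → R6=(-31)-28=-59
ADD R0, 4 → R0=116+4=120
SUB R7, 1 → R7=3-1=2
CMP R7, 1  (cmp 2,1)
JGT L2: taken
AND R2, 255 → R2=28&255=28
LOAD R2, [R0] → R2=M[120]=10
SUB R6, R2 → R6=(-59)-10=-69
ADD R0, 4 → R0=120+4=124
SUB R7, 1 → R7=2-1=1
CMP R7, 1  (cmp 1,1)
JGT L2: not taken
STORE R6, [116] → M[116]=-69
halt.
Total executed instructions: 48.

48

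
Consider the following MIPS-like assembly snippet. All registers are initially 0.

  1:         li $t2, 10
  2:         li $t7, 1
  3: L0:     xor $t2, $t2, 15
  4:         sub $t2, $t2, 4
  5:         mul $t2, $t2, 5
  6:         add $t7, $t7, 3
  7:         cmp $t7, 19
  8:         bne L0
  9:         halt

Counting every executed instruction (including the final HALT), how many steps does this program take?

li $t2, 10 → $t2=10
li $t7, 1 → $t7=1
xor $t2, $t2, 15 → $t2=10^15=5
sub $t2, $t2, 4 → $t2=5-4=1
mul $t2, $t2, 5 → $t2=1*5=5
add $t7, $t7, 3 → $t7=1+3=4
cmp $t7, 19  (cmp 4,19)
bne L0: taken
xor $t2, $t2, 15 → $t2=5^15=10
sub $t2, $t2, 4 → $t2=10-4=6
mul $t2, $t2, 5 → $t2=6*5=30
add $t7, $t7, 3 → $t7=4+3=7
cmp $t7, 19  (cmp 7,19)
bne L0: taken
xor $t2, $t2, 15 → $t2=30^15=17
sub $t2, $t2, 4 → $t2=17-4=13
mul $t2, $t2, 5 → $t2=13*5=65
add $t7, $t7, 3 → $t7=7+3=10
cmp $t7, 19  (cmp 10,19)
bne L0: taken
xor $t2, $t2, 15 → $t2=65^15=78
sub $t2, $t2, 4 → $t2=78-4=74
mul $t2, $t2, 5 → $t2=74*5=370
add $t7, $t7, 3 → $t7=10+3=13
cmp $t7, 19  (cmp 13,19)
bne L0: taken
xor $t2, $t2, 15 → $t2=370^15=381
sub $t2, $t2, 4 → $t2=381-4=377
mul $t2, $t2, 5 → $t2=377*5=1885
add $t7, $t7, 3 → $t7=13+3=16
cmp $t7, 19  (cmp 16,19)
bne L0: taken
xor $t2, $t2, 15 → $t2=1885^15=1874
sub $t2, $t2, 4 → $t2=1874-4=1870
mul $t2, $t2, 5 → $t2=1870*5=9350
add $t7, $t7, 3 → $t7=16+3=19
cmp $t7, 19  (cmp 19,19)
bne L0: not taken
halt.
Total executed instructions: 39.

39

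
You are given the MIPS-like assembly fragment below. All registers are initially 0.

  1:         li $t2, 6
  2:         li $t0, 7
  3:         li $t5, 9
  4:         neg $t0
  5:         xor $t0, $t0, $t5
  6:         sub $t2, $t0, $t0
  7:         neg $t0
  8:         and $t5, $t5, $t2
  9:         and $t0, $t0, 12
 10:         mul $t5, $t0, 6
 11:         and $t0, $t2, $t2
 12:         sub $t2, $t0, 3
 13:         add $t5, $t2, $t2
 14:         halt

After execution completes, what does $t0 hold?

0

after li $t2, 6: $t2=6
after li $t0, 7: $t0=7
after li $t5, 9: $t5=9
after neg $t0: $t0=-(7)=-7
after xor $t0, $t0, $t5: $t0=(-7)^9=-16
after sub $t2, $t0, $t0: $t2=(-16)-(-16)=0
after neg $t0: $t0=-(-16)=16
after and $t5, $t5, $t2: $t5=9&0=0
after and $t0, $t0, 12: $t0=16&12=0
after mul $t5, $t0, 6: $t5=0*6=0
after and $t0, $t2, $t2: $t0=0&0=0
after sub $t2, $t0, 3: $t2=0-3=-3
after add $t5, $t2, $t2: $t5=(-3)+(-3)=-6
halt.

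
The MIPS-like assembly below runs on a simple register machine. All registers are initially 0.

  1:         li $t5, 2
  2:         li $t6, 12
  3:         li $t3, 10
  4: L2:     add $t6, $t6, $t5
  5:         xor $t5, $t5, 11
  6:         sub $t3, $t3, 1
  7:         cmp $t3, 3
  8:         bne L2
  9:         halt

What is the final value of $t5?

after li $t5, 2: $t5=2
after li $t6, 12: $t6=12
after li $t3, 10: $t3=10
after add $t6, $t6, $t5: $t6=12+2=14
after xor $t5, $t5, 11: $t5=2^11=9
after sub $t3, $t3, 1: $t3=10-1=9
cmp $t3, 3  (cmp 9,3)
bne L2: taken
after add $t6, $t6, $t5: $t6=14+9=23
after xor $t5, $t5, 11: $t5=9^11=2
after sub $t3, $t3, 1: $t3=9-1=8
cmp $t3, 3  (cmp 8,3)
bne L2: taken
after add $t6, $t6, $t5: $t6=23+2=25
after xor $t5, $t5, 11: $t5=2^11=9
after sub $t3, $t3, 1: $t3=8-1=7
cmp $t3, 3  (cmp 7,3)
bne L2: taken
after add $t6, $t6, $t5: $t6=25+9=34
after xor $t5, $t5, 11: $t5=9^11=2
after sub $t3, $t3, 1: $t3=7-1=6
cmp $t3, 3  (cmp 6,3)
bne L2: taken
after add $t6, $t6, $t5: $t6=34+2=36
after xor $t5, $t5, 11: $t5=2^11=9
after sub $t3, $t3, 1: $t3=6-1=5
cmp $t3, 3  (cmp 5,3)
bne L2: taken
after add $t6, $t6, $t5: $t6=36+9=45
after xor $t5, $t5, 11: $t5=9^11=2
after sub $t3, $t3, 1: $t3=5-1=4
cmp $t3, 3  (cmp 4,3)
bne L2: taken
after add $t6, $t6, $t5: $t6=45+2=47
after xor $t5, $t5, 11: $t5=2^11=9
after sub $t3, $t3, 1: $t3=4-1=3
cmp $t3, 3  (cmp 3,3)
bne L2: not taken
halt.

9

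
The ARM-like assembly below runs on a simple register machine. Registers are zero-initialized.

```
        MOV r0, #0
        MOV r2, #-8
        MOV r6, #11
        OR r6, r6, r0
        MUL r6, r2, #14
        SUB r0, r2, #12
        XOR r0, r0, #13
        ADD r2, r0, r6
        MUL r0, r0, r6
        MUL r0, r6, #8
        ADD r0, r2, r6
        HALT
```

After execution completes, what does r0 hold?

-255

after MOV r0, #0: r0=0
after MOV r2, #-8: r2=-8
after MOV r6, #11: r6=11
after OR r6, r6, r0: r6=11|0=11
after MUL r6, r2, #14: r6=(-8)*14=-112
after SUB r0, r2, #12: r0=(-8)-12=-20
after XOR r0, r0, #13: r0=(-20)^13=-31
after ADD r2, r0, r6: r2=(-31)+(-112)=-143
after MUL r0, r0, r6: r0=(-31)*(-112)=3472
after MUL r0, r6, #8: r0=(-112)*8=-896
after ADD r0, r2, r6: r0=(-143)+(-112)=-255
halt.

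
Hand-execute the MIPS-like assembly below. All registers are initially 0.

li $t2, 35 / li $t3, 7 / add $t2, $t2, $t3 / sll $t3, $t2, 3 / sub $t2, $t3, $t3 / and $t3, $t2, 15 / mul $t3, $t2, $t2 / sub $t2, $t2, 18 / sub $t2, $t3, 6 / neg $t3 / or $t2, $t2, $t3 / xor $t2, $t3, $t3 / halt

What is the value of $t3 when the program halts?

after li $t2, 35: $t2=35
after li $t3, 7: $t3=7
after add $t2, $t2, $t3: $t2=35+7=42
after sll $t3, $t2, 3: $t3=42<<3=336
after sub $t2, $t3, $t3: $t2=336-336=0
after and $t3, $t2, 15: $t3=0&15=0
after mul $t3, $t2, $t2: $t3=0*0=0
after sub $t2, $t2, 18: $t2=0-18=-18
after sub $t2, $t3, 6: $t2=0-6=-6
after neg $t3: $t3=-(0)=0
after or $t2, $t2, $t3: $t2=(-6)|0=-6
after xor $t2, $t3, $t3: $t2=0^0=0
halt.

0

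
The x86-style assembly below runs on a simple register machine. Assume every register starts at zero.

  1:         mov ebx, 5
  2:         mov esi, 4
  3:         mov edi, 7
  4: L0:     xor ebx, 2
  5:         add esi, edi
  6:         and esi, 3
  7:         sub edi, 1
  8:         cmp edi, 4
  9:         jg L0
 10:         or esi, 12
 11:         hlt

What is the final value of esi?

14

mov ebx, 5 → ebx=5
mov esi, 4 → esi=4
mov edi, 7 → edi=7
xor ebx, 2 → ebx=5^2=7
add esi, edi → esi=4+7=11
and esi, 3 → esi=11&3=3
sub edi, 1 → edi=7-1=6
cmp edi, 4  (cmp 6,4)
jg L0: taken
xor ebx, 2 → ebx=7^2=5
add esi, edi → esi=3+6=9
and esi, 3 → esi=9&3=1
sub edi, 1 → edi=6-1=5
cmp edi, 4  (cmp 5,4)
jg L0: taken
xor ebx, 2 → ebx=5^2=7
add esi, edi → esi=1+5=6
and esi, 3 → esi=6&3=2
sub edi, 1 → edi=5-1=4
cmp edi, 4  (cmp 4,4)
jg L0: not taken
or esi, 12 → esi=2|12=14
halt.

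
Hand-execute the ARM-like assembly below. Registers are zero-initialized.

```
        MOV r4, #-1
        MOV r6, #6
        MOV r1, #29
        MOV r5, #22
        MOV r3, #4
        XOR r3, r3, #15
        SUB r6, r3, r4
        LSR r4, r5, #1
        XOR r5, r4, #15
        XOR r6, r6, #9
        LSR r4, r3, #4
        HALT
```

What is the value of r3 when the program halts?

r4=-1
r6=6
r1=29
r5=22
r3=4
r3=4^15=11
r6=11-(-1)=12
r4=22>>1=11
r5=11^15=4
r6=12^9=5
r4=11>>4=0
halt.

11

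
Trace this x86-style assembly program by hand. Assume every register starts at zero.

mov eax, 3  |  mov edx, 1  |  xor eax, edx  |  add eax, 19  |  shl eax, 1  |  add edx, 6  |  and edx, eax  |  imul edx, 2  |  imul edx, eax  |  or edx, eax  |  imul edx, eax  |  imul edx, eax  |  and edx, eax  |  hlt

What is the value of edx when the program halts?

40

after mov eax, 3: eax=3
after mov edx, 1: edx=1
after xor eax, edx: eax=3^1=2
after add eax, 19: eax=2+19=21
after shl eax, 1: eax=21<<1=42
after add edx, 6: edx=1+6=7
after and edx, eax: edx=7&42=2
after imul edx, 2: edx=2*2=4
after imul edx, eax: edx=4*42=168
after or edx, eax: edx=168|42=170
after imul edx, eax: edx=170*42=7140
after imul edx, eax: edx=7140*42=299880
after and edx, eax: edx=299880&42=40
halt.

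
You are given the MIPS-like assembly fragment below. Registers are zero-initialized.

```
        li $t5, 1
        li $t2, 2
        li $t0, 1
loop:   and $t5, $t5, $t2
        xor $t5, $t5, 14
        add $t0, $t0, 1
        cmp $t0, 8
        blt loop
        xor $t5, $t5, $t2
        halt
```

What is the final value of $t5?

li $t5, 1 → $t5=1
li $t2, 2 → $t2=2
li $t0, 1 → $t0=1
and $t5, $t5, $t2 → $t5=1&2=0
xor $t5, $t5, 14 → $t5=0^14=14
add $t0, $t0, 1 → $t0=1+1=2
cmp $t0, 8  (cmp 2,8)
blt loop: taken
and $t5, $t5, $t2 → $t5=14&2=2
xor $t5, $t5, 14 → $t5=2^14=12
add $t0, $t0, 1 → $t0=2+1=3
cmp $t0, 8  (cmp 3,8)
blt loop: taken
and $t5, $t5, $t2 → $t5=12&2=0
xor $t5, $t5, 14 → $t5=0^14=14
add $t0, $t0, 1 → $t0=3+1=4
cmp $t0, 8  (cmp 4,8)
blt loop: taken
and $t5, $t5, $t2 → $t5=14&2=2
xor $t5, $t5, 14 → $t5=2^14=12
add $t0, $t0, 1 → $t0=4+1=5
cmp $t0, 8  (cmp 5,8)
blt loop: taken
and $t5, $t5, $t2 → $t5=12&2=0
xor $t5, $t5, 14 → $t5=0^14=14
add $t0, $t0, 1 → $t0=5+1=6
cmp $t0, 8  (cmp 6,8)
blt loop: taken
and $t5, $t5, $t2 → $t5=14&2=2
xor $t5, $t5, 14 → $t5=2^14=12
add $t0, $t0, 1 → $t0=6+1=7
cmp $t0, 8  (cmp 7,8)
blt loop: taken
and $t5, $t5, $t2 → $t5=12&2=0
xor $t5, $t5, 14 → $t5=0^14=14
add $t0, $t0, 1 → $t0=7+1=8
cmp $t0, 8  (cmp 8,8)
blt loop: not taken
xor $t5, $t5, $t2 → $t5=14^2=12
halt.

12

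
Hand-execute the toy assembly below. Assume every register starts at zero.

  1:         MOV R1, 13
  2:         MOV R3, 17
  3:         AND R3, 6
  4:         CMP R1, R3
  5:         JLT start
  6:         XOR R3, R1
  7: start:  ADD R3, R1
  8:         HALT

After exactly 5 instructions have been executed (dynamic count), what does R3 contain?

0

after MOV R1, 13: R1=13
after MOV R3, 17: R3=17
after AND R3, 6: R3=17&6=0
CMP R1, R3  (cmp 13,0)
JLT start: not taken
After step 5: R3 = 0.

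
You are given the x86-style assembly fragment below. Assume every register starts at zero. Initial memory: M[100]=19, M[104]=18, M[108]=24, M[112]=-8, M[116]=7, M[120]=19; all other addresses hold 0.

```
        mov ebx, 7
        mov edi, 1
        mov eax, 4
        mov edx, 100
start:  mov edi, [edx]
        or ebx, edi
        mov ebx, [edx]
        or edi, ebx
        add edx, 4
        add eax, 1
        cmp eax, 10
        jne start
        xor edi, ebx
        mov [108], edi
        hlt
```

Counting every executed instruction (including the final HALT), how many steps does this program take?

after mov ebx, 7: ebx=7
after mov edi, 1: edi=1
after mov eax, 4: eax=4
after mov edx, 100: edx=100
after mov edi, [edx]: edi=M[100]=19
after or ebx, edi: ebx=7|19=23
after mov ebx, [edx]: ebx=M[100]=19
after or edi, ebx: edi=19|19=19
after add edx, 4: edx=100+4=104
after add eax, 1: eax=4+1=5
cmp eax, 10  (cmp 5,10)
jne start: taken
after mov edi, [edx]: edi=M[104]=18
after or ebx, edi: ebx=19|18=19
after mov ebx, [edx]: ebx=M[104]=18
after or edi, ebx: edi=18|18=18
after add edx, 4: edx=104+4=108
after add eax, 1: eax=5+1=6
cmp eax, 10  (cmp 6,10)
jne start: taken
after mov edi, [edx]: edi=M[108]=24
after or ebx, edi: ebx=18|24=26
after mov ebx, [edx]: ebx=M[108]=24
after or edi, ebx: edi=24|24=24
after add edx, 4: edx=108+4=112
after add eax, 1: eax=6+1=7
cmp eax, 10  (cmp 7,10)
jne start: taken
after mov edi, [edx]: edi=M[112]=-8
after or ebx, edi: ebx=24|(-8)=-8
after mov ebx, [edx]: ebx=M[112]=-8
after or edi, ebx: edi=(-8)|(-8)=-8
after add edx, 4: edx=112+4=116
after add eax, 1: eax=7+1=8
cmp eax, 10  (cmp 8,10)
jne start: taken
after mov edi, [edx]: edi=M[116]=7
after or ebx, edi: ebx=(-8)|7=-1
after mov ebx, [edx]: ebx=M[116]=7
after or edi, ebx: edi=7|7=7
after add edx, 4: edx=116+4=120
after add eax, 1: eax=8+1=9
cmp eax, 10  (cmp 9,10)
jne start: taken
after mov edi, [edx]: edi=M[120]=19
after or ebx, edi: ebx=7|19=23
after mov ebx, [edx]: ebx=M[120]=19
after or edi, ebx: edi=19|19=19
after add edx, 4: edx=120+4=124
after add eax, 1: eax=9+1=10
cmp eax, 10  (cmp 10,10)
jne start: not taken
after xor edi, ebx: edi=19^19=0
mov [108], edi → M[108]=0
halt.
Total executed instructions: 55.

55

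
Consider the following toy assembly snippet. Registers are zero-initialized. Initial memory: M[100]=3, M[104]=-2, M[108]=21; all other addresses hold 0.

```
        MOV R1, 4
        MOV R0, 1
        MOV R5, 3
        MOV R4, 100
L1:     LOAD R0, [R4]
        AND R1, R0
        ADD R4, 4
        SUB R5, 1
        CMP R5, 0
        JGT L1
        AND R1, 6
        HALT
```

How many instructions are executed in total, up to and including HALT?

R1=4
R0=1
R5=3
R4=100
R0=M[100]=3
R1=4&3=0
R4=100+4=104
R5=3-1=2
CMP R5, 0  (cmp 2,0)
JGT L1: taken
R0=M[104]=-2
R1=0&(-2)=0
R4=104+4=108
R5=2-1=1
CMP R5, 0  (cmp 1,0)
JGT L1: taken
R0=M[108]=21
R1=0&21=0
R4=108+4=112
R5=1-1=0
CMP R5, 0  (cmp 0,0)
JGT L1: not taken
R1=0&6=0
halt.
Total executed instructions: 24.

24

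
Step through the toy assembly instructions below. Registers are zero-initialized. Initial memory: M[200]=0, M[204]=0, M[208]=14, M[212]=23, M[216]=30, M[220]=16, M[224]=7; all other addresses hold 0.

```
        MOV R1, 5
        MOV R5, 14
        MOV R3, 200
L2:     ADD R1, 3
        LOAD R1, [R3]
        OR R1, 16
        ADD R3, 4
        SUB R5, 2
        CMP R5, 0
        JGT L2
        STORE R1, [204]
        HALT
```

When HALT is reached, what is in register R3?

228

after MOV R1, 5: R1=5
after MOV R5, 14: R5=14
after MOV R3, 200: R3=200
after ADD R1, 3: R1=5+3=8
after LOAD R1, [R3]: R1=M[200]=0
after OR R1, 16: R1=0|16=16
after ADD R3, 4: R3=200+4=204
after SUB R5, 2: R5=14-2=12
CMP R5, 0  (cmp 12,0)
JGT L2: taken
after ADD R1, 3: R1=16+3=19
after LOAD R1, [R3]: R1=M[204]=0
after OR R1, 16: R1=0|16=16
after ADD R3, 4: R3=204+4=208
after SUB R5, 2: R5=12-2=10
CMP R5, 0  (cmp 10,0)
JGT L2: taken
after ADD R1, 3: R1=16+3=19
after LOAD R1, [R3]: R1=M[208]=14
after OR R1, 16: R1=14|16=30
after ADD R3, 4: R3=208+4=212
after SUB R5, 2: R5=10-2=8
CMP R5, 0  (cmp 8,0)
JGT L2: taken
after ADD R1, 3: R1=30+3=33
after LOAD R1, [R3]: R1=M[212]=23
after OR R1, 16: R1=23|16=23
after ADD R3, 4: R3=212+4=216
after SUB R5, 2: R5=8-2=6
CMP R5, 0  (cmp 6,0)
JGT L2: taken
after ADD R1, 3: R1=23+3=26
after LOAD R1, [R3]: R1=M[216]=30
after OR R1, 16: R1=30|16=30
after ADD R3, 4: R3=216+4=220
after SUB R5, 2: R5=6-2=4
CMP R5, 0  (cmp 4,0)
JGT L2: taken
after ADD R1, 3: R1=30+3=33
after LOAD R1, [R3]: R1=M[220]=16
after OR R1, 16: R1=16|16=16
after ADD R3, 4: R3=220+4=224
after SUB R5, 2: R5=4-2=2
CMP R5, 0  (cmp 2,0)
JGT L2: taken
after ADD R1, 3: R1=16+3=19
after LOAD R1, [R3]: R1=M[224]=7
after OR R1, 16: R1=7|16=23
after ADD R3, 4: R3=224+4=228
after SUB R5, 2: R5=2-2=0
CMP R5, 0  (cmp 0,0)
JGT L2: not taken
STORE R1, [204] → M[204]=23
halt.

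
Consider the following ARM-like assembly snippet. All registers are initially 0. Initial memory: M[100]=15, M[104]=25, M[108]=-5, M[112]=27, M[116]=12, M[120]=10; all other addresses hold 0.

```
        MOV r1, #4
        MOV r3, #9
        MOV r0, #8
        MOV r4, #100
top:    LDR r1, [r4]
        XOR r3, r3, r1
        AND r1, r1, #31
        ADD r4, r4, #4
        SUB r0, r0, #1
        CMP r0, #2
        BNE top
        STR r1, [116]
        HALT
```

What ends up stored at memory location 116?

10

after MOV r1, #4: r1=4
after MOV r3, #9: r3=9
after MOV r0, #8: r0=8
after MOV r4, #100: r4=100
after LDR r1, [r4]: r1=M[100]=15
after XOR r3, r3, r1: r3=9^15=6
after AND r1, r1, #31: r1=15&31=15
after ADD r4, r4, #4: r4=100+4=104
after SUB r0, r0, #1: r0=8-1=7
CMP r0, #2  (cmp 7,2)
BNE top: taken
after LDR r1, [r4]: r1=M[104]=25
after XOR r3, r3, r1: r3=6^25=31
after AND r1, r1, #31: r1=25&31=25
after ADD r4, r4, #4: r4=104+4=108
after SUB r0, r0, #1: r0=7-1=6
CMP r0, #2  (cmp 6,2)
BNE top: taken
after LDR r1, [r4]: r1=M[108]=-5
after XOR r3, r3, r1: r3=31^(-5)=-28
after AND r1, r1, #31: r1=(-5)&31=27
after ADD r4, r4, #4: r4=108+4=112
after SUB r0, r0, #1: r0=6-1=5
CMP r0, #2  (cmp 5,2)
BNE top: taken
after LDR r1, [r4]: r1=M[112]=27
after XOR r3, r3, r1: r3=(-28)^27=-1
after AND r1, r1, #31: r1=27&31=27
after ADD r4, r4, #4: r4=112+4=116
after SUB r0, r0, #1: r0=5-1=4
CMP r0, #2  (cmp 4,2)
BNE top: taken
after LDR r1, [r4]: r1=M[116]=12
after XOR r3, r3, r1: r3=(-1)^12=-13
after AND r1, r1, #31: r1=12&31=12
after ADD r4, r4, #4: r4=116+4=120
after SUB r0, r0, #1: r0=4-1=3
CMP r0, #2  (cmp 3,2)
BNE top: taken
after LDR r1, [r4]: r1=M[120]=10
after XOR r3, r3, r1: r3=(-13)^10=-7
after AND r1, r1, #31: r1=10&31=10
after ADD r4, r4, #4: r4=120+4=124
after SUB r0, r0, #1: r0=3-1=2
CMP r0, #2  (cmp 2,2)
BNE top: not taken
STR r1, [116] → M[116]=10
halt.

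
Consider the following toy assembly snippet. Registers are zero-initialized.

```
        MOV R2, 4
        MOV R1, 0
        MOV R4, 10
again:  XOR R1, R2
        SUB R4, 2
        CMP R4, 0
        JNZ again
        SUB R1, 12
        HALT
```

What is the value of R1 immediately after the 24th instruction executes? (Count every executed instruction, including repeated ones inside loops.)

-8

R2=4
R1=0
R4=10
R1=0^4=4
R4=10-2=8
CMP R4, 0  (cmp 8,0)
JNZ again: taken
R1=4^4=0
R4=8-2=6
CMP R4, 0  (cmp 6,0)
JNZ again: taken
R1=0^4=4
R4=6-2=4
CMP R4, 0  (cmp 4,0)
JNZ again: taken
R1=4^4=0
R4=4-2=2
CMP R4, 0  (cmp 2,0)
JNZ again: taken
R1=0^4=4
R4=2-2=0
CMP R4, 0  (cmp 0,0)
JNZ again: not taken
R1=4-12=-8
After step 24: R1 = -8.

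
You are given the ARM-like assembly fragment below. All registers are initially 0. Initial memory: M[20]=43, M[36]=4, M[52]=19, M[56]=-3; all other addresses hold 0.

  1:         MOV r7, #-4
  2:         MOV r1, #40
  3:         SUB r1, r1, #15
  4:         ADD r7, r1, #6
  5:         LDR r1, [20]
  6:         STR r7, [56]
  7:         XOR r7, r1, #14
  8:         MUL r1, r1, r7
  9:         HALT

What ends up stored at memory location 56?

31

after MOV r7, #-4: r7=-4
after MOV r1, #40: r1=40
after SUB r1, r1, #15: r1=40-15=25
after ADD r7, r1, #6: r7=25+6=31
after LDR r1, [20]: r1=M[20]=43
STR r7, [56] → M[56]=31
after XOR r7, r1, #14: r7=43^14=37
after MUL r1, r1, r7: r1=43*37=1591
halt.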